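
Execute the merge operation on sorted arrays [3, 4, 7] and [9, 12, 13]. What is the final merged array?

Merging process:

Compare 3 vs 9: take 3 from left. Merged: [3]
Compare 4 vs 9: take 4 from left. Merged: [3, 4]
Compare 7 vs 9: take 7 from left. Merged: [3, 4, 7]
Append remaining from right: [9, 12, 13]. Merged: [3, 4, 7, 9, 12, 13]

Final merged array: [3, 4, 7, 9, 12, 13]
Total comparisons: 3

The merged array is [3, 4, 7, 9, 12, 13], requiring 3 comparisons. The merge step runs in O(n) time where n is the total number of elements.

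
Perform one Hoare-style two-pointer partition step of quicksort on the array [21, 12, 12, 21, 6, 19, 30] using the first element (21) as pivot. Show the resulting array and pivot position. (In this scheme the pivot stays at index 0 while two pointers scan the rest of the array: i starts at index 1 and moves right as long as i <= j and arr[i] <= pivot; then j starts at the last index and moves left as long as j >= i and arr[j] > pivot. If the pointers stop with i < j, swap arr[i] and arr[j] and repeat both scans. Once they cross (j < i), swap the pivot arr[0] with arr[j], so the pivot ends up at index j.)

Hoare-style two-pointer partition with pivot = 21:

Initial array: [21, 12, 12, 21, 6, 19, 30]

Pointers start at i = 1, j = 6.
i ends at 6, j ends at 5: the pointers have crossed (j < i), so scanning stops.

Swap pivot arr[0] with arr[5] to place pivot at position 5: [19, 12, 12, 21, 6, 21, 30]
Pivot position: 5

After partitioning with pivot 21, the array becomes [19, 12, 12, 21, 6, 21, 30]. The pivot is placed at index 5. All elements to the left of the pivot are <= 21, and all elements to the right are > 21.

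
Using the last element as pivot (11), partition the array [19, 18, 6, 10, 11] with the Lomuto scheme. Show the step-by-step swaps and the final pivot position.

Lomuto partition with pivot = 11:

Initial array: [19, 18, 6, 10, 11]

arr[0]=19 > 11: no swap
arr[1]=18 > 11: no swap
arr[2]=6 <= 11: swap with position 0, array becomes [6, 18, 19, 10, 11]
arr[3]=10 <= 11: swap with position 1, array becomes [6, 10, 19, 18, 11]

Place pivot at position 2: [6, 10, 11, 18, 19]
Pivot position: 2

After partitioning with pivot 11, the array becomes [6, 10, 11, 18, 19]. The pivot is placed at index 2. All elements to the left of the pivot are <= 11, and all elements to the right are > 11.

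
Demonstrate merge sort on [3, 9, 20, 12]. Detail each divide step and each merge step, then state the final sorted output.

Merge sort trace:

Split: [3, 9, 20, 12] -> [3, 9] and [20, 12]
  Split: [3, 9] -> [3] and [9]
  Merge: [3] + [9] -> [3, 9]
  Split: [20, 12] -> [20] and [12]
  Merge: [20] + [12] -> [12, 20]
Merge: [3, 9] + [12, 20] -> [3, 9, 12, 20]

Final sorted array: [3, 9, 12, 20]

The merge sort proceeds by recursively splitting the array and merging sorted halves.
After all merges, the sorted array is [3, 9, 12, 20].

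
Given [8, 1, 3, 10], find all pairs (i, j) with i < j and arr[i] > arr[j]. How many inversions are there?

Finding inversions in [8, 1, 3, 10]:

(0, 1): arr[0]=8 > arr[1]=1
(0, 2): arr[0]=8 > arr[2]=3

Total inversions: 2

The array has 2 inversion(s): (0,1), (0,2). Each pair (i,j) satisfies i < j and arr[i] > arr[j].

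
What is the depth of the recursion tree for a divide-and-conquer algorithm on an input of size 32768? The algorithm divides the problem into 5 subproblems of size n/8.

For divide and conquer with division factor 8:

Problem sizes at each level:
Level 0: 32768
Level 1: 4096
Level 2: 512
Level 3: 64
Level 4: 8
Level 5: 1

The root is level 0 and the size-1 base case is level 5 (the tree spans levels 0 through 5, i.e. 6 levels counting the root), so the depth is the number of divisions: log_8(32768) = 5

The recursion tree depth is log_8(32768) = 5. At each level, the problem size is divided by 8, so it takes 5 divisions to reduce to a base case of size 1. The algorithm makes 5 recursive calls at each level.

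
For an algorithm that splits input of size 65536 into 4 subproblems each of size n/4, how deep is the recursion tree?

For divide and conquer with division factor 4:

Problem sizes at each level:
Level 0: 65536
Level 1: 16384
Level 2: 4096
Level 3: 1024
Level 4: 256
Level 5: 64
Level 6: 16
Level 7: 4
Level 8: 1

The root is level 0 and the size-1 base case is level 8 (the tree spans levels 0 through 8, i.e. 9 levels counting the root), so the depth is the number of divisions: log_4(65536) = 8

The recursion tree depth is log_4(65536) = 8. At each level, the problem size is divided by 4, so it takes 8 divisions to reduce to a base case of size 1. The algorithm makes 4 recursive calls at each level.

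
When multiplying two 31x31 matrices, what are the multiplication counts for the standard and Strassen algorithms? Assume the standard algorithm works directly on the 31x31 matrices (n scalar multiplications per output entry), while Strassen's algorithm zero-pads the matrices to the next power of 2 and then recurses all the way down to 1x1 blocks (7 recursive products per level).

Matrix multiplication for 31x31 matrices:

Strassen's algorithm requires power-of-2 dimensions. Pad 31x31 to 32x32 (next power of 2).

Standard algorithm: 31^3 = 29791 multiplications
Strassen's algorithm: 7^(log2(32)) = 7^5 = 16807 multiplications
Savings: 29791 - 16807 = 12984 multiplications

Standard: 29791 multiplications (31^3). Strassen: 16807 multiplications (7^5, after padding to 32x32). Strassen reduces 8 recursive multiplications to 7 at each level.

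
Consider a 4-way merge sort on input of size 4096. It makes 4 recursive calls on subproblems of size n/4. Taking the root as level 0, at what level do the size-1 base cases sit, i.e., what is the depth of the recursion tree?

For divide and conquer with division factor 4:

Problem sizes at each level:
Level 0: 4096
Level 1: 1024
Level 2: 256
Level 3: 64
Level 4: 16
Level 5: 4
Level 6: 1

The root is level 0 and the size-1 base case is level 6 (the tree spans levels 0 through 6, i.e. 7 levels counting the root), so the depth is the number of divisions: log_4(4096) = 6

The recursion tree depth is log_4(4096) = 6. At each level, the problem size is divided by 4, so it takes 6 divisions to reduce to a base case of size 1. The algorithm makes 4 recursive calls at each level.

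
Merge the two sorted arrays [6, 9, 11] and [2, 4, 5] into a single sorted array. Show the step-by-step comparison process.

Merging process:

Compare 6 vs 2: take 2 from right. Merged: [2]
Compare 6 vs 4: take 4 from right. Merged: [2, 4]
Compare 6 vs 5: take 5 from right. Merged: [2, 4, 5]
Append remaining from left: [6, 9, 11]. Merged: [2, 4, 5, 6, 9, 11]

Final merged array: [2, 4, 5, 6, 9, 11]
Total comparisons: 3

The merged array is [2, 4, 5, 6, 9, 11], requiring 3 comparisons. The merge step runs in O(n) time where n is the total number of elements.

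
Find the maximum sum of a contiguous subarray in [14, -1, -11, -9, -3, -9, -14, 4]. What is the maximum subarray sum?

Using Kadane's algorithm on [14, -1, -11, -9, -3, -9, -14, 4]:

Scanning through the array:
Position 1 (value -1): max_ending_here = 13, max_so_far = 14
Position 2 (value -11): max_ending_here = 2, max_so_far = 14
Position 3 (value -9): max_ending_here = -7, max_so_far = 14
Position 4 (value -3): max_ending_here = -3, max_so_far = 14
Position 5 (value -9): max_ending_here = -9, max_so_far = 14
Position 6 (value -14): max_ending_here = -14, max_so_far = 14
Position 7 (value 4): max_ending_here = 4, max_so_far = 14

Maximum subarray: [14]
Maximum sum: 14

The maximum subarray is [14] with sum 14. This subarray runs from index 0 to index 0.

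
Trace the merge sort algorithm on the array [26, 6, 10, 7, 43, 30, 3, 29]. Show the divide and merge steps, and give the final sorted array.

Merge sort trace:

Split: [26, 6, 10, 7, 43, 30, 3, 29] -> [26, 6, 10, 7] and [43, 30, 3, 29]
  Split: [26, 6, 10, 7] -> [26, 6] and [10, 7]
    Split: [26, 6] -> [26] and [6]
    Merge: [26] + [6] -> [6, 26]
    Split: [10, 7] -> [10] and [7]
    Merge: [10] + [7] -> [7, 10]
  Merge: [6, 26] + [7, 10] -> [6, 7, 10, 26]
  Split: [43, 30, 3, 29] -> [43, 30] and [3, 29]
    Split: [43, 30] -> [43] and [30]
    Merge: [43] + [30] -> [30, 43]
    Split: [3, 29] -> [3] and [29]
    Merge: [3] + [29] -> [3, 29]
  Merge: [30, 43] + [3, 29] -> [3, 29, 30, 43]
Merge: [6, 7, 10, 26] + [3, 29, 30, 43] -> [3, 6, 7, 10, 26, 29, 30, 43]

Final sorted array: [3, 6, 7, 10, 26, 29, 30, 43]

The merge sort proceeds by recursively splitting the array and merging sorted halves.
After all merges, the sorted array is [3, 6, 7, 10, 26, 29, 30, 43].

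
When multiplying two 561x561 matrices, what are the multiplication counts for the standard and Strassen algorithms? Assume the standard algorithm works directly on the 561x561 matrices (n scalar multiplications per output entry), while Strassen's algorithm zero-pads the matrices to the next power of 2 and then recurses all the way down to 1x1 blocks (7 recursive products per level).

Matrix multiplication for 561x561 matrices:

Strassen's algorithm requires power-of-2 dimensions. Pad 561x561 to 1024x1024 (next power of 2).

Standard algorithm: 561^3 = 176558481 multiplications
Strassen's algorithm: 7^(log2(1024)) = 7^10 = 282475249 multiplications
Difference: 176558481 - 282475249 = -105916768 (Strassen uses MORE here due to padding overhead — for small or just-over-power-of-2 n, padding can outweigh the per-level savings)

Standard: 176558481 multiplications (561^3). Strassen: 282475249 multiplications (7^10, after padding to 1024x1024). Strassen reduces 8 recursive multiplications to 7 at each level.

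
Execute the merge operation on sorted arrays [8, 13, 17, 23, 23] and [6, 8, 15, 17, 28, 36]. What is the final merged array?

Merging process:

Compare 8 vs 6: take 6 from right. Merged: [6]
Compare 8 vs 8: take 8 from left. Merged: [6, 8]
Compare 13 vs 8: take 8 from right. Merged: [6, 8, 8]
Compare 13 vs 15: take 13 from left. Merged: [6, 8, 8, 13]
Compare 17 vs 15: take 15 from right. Merged: [6, 8, 8, 13, 15]
Compare 17 vs 17: take 17 from left. Merged: [6, 8, 8, 13, 15, 17]
Compare 23 vs 17: take 17 from right. Merged: [6, 8, 8, 13, 15, 17, 17]
Compare 23 vs 28: take 23 from left. Merged: [6, 8, 8, 13, 15, 17, 17, 23]
Compare 23 vs 28: take 23 from left. Merged: [6, 8, 8, 13, 15, 17, 17, 23, 23]
Append remaining from right: [28, 36]. Merged: [6, 8, 8, 13, 15, 17, 17, 23, 23, 28, 36]

Final merged array: [6, 8, 8, 13, 15, 17, 17, 23, 23, 28, 36]
Total comparisons: 9

The merged array is [6, 8, 8, 13, 15, 17, 17, 23, 23, 28, 36], requiring 9 comparisons. The merge step runs in O(n) time where n is the total number of elements.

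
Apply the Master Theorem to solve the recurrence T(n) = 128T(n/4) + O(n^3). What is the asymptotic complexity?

Master Theorem for T(n) = 128T(n/4) + O(n^3):

a = 128, b = 4, c = 3
log_b(a) = log_4(128) = 3.5000

Case 1: c = 3 < log_4(128) = 3.5000
T(n) = O(n^(log_4 128))

For T(n) = 128T(n/4) + O(n^3): log_4(128) = 3.5000. This is Case 1 of the Master Theorem (c < log_b(a), work dominated by leaves), giving O(n^(log_4 128)).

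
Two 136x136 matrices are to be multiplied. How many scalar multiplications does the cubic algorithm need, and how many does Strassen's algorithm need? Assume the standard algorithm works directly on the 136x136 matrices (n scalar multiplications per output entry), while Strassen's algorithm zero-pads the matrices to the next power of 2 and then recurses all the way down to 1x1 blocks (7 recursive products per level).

Matrix multiplication for 136x136 matrices:

Strassen's algorithm requires power-of-2 dimensions. Pad 136x136 to 256x256 (next power of 2).

Standard algorithm: 136^3 = 2515456 multiplications
Strassen's algorithm: 7^(log2(256)) = 7^8 = 5764801 multiplications
Difference: 2515456 - 5764801 = -3249345 (Strassen uses MORE here due to padding overhead — for small or just-over-power-of-2 n, padding can outweigh the per-level savings)

Standard: 2515456 multiplications (136^3). Strassen: 5764801 multiplications (7^8, after padding to 256x256). Strassen reduces 8 recursive multiplications to 7 at each level.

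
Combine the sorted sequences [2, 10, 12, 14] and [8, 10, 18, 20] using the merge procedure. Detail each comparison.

Merging process:

Compare 2 vs 8: take 2 from left. Merged: [2]
Compare 10 vs 8: take 8 from right. Merged: [2, 8]
Compare 10 vs 10: take 10 from left. Merged: [2, 8, 10]
Compare 12 vs 10: take 10 from right. Merged: [2, 8, 10, 10]
Compare 12 vs 18: take 12 from left. Merged: [2, 8, 10, 10, 12]
Compare 14 vs 18: take 14 from left. Merged: [2, 8, 10, 10, 12, 14]
Append remaining from right: [18, 20]. Merged: [2, 8, 10, 10, 12, 14, 18, 20]

Final merged array: [2, 8, 10, 10, 12, 14, 18, 20]
Total comparisons: 6

The merged array is [2, 8, 10, 10, 12, 14, 18, 20], requiring 6 comparisons. The merge step runs in O(n) time where n is the total number of elements.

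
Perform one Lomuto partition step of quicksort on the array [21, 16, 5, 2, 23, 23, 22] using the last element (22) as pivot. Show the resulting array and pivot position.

Lomuto partition with pivot = 22:

Initial array: [21, 16, 5, 2, 23, 23, 22]

arr[0]=21 <= 22: swap with position 0, array becomes [21, 16, 5, 2, 23, 23, 22]
arr[1]=16 <= 22: swap with position 1, array becomes [21, 16, 5, 2, 23, 23, 22]
arr[2]=5 <= 22: swap with position 2, array becomes [21, 16, 5, 2, 23, 23, 22]
arr[3]=2 <= 22: swap with position 3, array becomes [21, 16, 5, 2, 23, 23, 22]
arr[4]=23 > 22: no swap
arr[5]=23 > 22: no swap

Place pivot at position 4: [21, 16, 5, 2, 22, 23, 23]
Pivot position: 4

After partitioning with pivot 22, the array becomes [21, 16, 5, 2, 22, 23, 23]. The pivot is placed at index 4. All elements to the left of the pivot are <= 22, and all elements to the right are > 22.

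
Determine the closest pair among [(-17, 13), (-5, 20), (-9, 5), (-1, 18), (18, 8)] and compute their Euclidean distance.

Computing all pairwise distances among 5 points:

d((-17, 13), (-5, 20)) = 13.8924
d((-17, 13), (-9, 5)) = 11.3137
d((-17, 13), (-1, 18)) = 16.7631
d((-17, 13), (18, 8)) = 35.3553
d((-5, 20), (-9, 5)) = 15.5242
d((-5, 20), (-1, 18)) = 4.4721 <-- minimum
d((-5, 20), (18, 8)) = 25.9422
d((-9, 5), (-1, 18)) = 15.2643
d((-9, 5), (18, 8)) = 27.1662
d((-1, 18), (18, 8)) = 21.4709

Closest pair: (-5, 20) and (-1, 18) with distance 4.4721

The closest pair is (-5, 20) and (-1, 18) with Euclidean distance 4.4721. For 5 points, brute-force pairwise comparison is shown above. For large n, the divide-and-conquer algorithm (sort by x, recurse on halves, check the dividing strip) achieves O(n log n).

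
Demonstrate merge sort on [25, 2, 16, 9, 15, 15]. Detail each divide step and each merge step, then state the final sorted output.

Merge sort trace:

Split: [25, 2, 16, 9, 15, 15] -> [25, 2, 16] and [9, 15, 15]
  Split: [25, 2, 16] -> [25] and [2, 16]
    Split: [2, 16] -> [2] and [16]
    Merge: [2] + [16] -> [2, 16]
  Merge: [25] + [2, 16] -> [2, 16, 25]
  Split: [9, 15, 15] -> [9] and [15, 15]
    Split: [15, 15] -> [15] and [15]
    Merge: [15] + [15] -> [15, 15]
  Merge: [9] + [15, 15] -> [9, 15, 15]
Merge: [2, 16, 25] + [9, 15, 15] -> [2, 9, 15, 15, 16, 25]

Final sorted array: [2, 9, 15, 15, 16, 25]

The merge sort proceeds by recursively splitting the array and merging sorted halves.
After all merges, the sorted array is [2, 9, 15, 15, 16, 25].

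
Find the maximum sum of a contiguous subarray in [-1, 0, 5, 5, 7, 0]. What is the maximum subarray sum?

Using Kadane's algorithm on [-1, 0, 5, 5, 7, 0]:

Scanning through the array:
Position 1 (value 0): max_ending_here = 0, max_so_far = 0
Position 2 (value 5): max_ending_here = 5, max_so_far = 5
Position 3 (value 5): max_ending_here = 10, max_so_far = 10
Position 4 (value 7): max_ending_here = 17, max_so_far = 17
Position 5 (value 0): max_ending_here = 17, max_so_far = 17

Maximum subarray: [0, 5, 5, 7]
Maximum sum: 17

The maximum subarray is [0, 5, 5, 7] with sum 17. This subarray runs from index 1 to index 4.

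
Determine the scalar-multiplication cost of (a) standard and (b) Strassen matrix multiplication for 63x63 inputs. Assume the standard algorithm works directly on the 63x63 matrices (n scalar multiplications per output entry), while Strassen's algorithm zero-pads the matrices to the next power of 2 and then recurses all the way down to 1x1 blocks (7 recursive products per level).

Matrix multiplication for 63x63 matrices:

Strassen's algorithm requires power-of-2 dimensions. Pad 63x63 to 64x64 (next power of 2).

Standard algorithm: 63^3 = 250047 multiplications
Strassen's algorithm: 7^(log2(64)) = 7^6 = 117649 multiplications
Savings: 250047 - 117649 = 132398 multiplications

Standard: 250047 multiplications (63^3). Strassen: 117649 multiplications (7^6, after padding to 64x64). Strassen reduces 8 recursive multiplications to 7 at each level.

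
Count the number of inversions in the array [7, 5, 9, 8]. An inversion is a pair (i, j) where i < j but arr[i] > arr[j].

Finding inversions in [7, 5, 9, 8]:

(0, 1): arr[0]=7 > arr[1]=5
(2, 3): arr[2]=9 > arr[3]=8

Total inversions: 2

The array has 2 inversion(s): (0,1), (2,3). Each pair (i,j) satisfies i < j and arr[i] > arr[j].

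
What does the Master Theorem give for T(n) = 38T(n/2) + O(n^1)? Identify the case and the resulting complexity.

Master Theorem for T(n) = 38T(n/2) + O(n^1):

a = 38, b = 2, c = 1
log_b(a) = log_2(38) = 5.2479

Case 1: c = 1 < log_2(38) = 5.2479
T(n) = O(n^(log_2 38))

For T(n) = 38T(n/2) + O(n^1): log_2(38) = 5.2479. This is Case 1 of the Master Theorem (c < log_b(a), work dominated by leaves), giving O(n^(log_2 38)).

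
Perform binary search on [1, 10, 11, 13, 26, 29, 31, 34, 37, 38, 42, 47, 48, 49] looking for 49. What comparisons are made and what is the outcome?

Binary search for 49 in [1, 10, 11, 13, 26, 29, 31, 34, 37, 38, 42, 47, 48, 49]:

lo=0, hi=13, mid=6, arr[mid]=31 -> 31 < 49, search right half
lo=7, hi=13, mid=10, arr[mid]=42 -> 42 < 49, search right half
lo=11, hi=13, mid=12, arr[mid]=48 -> 48 < 49, search right half
lo=13, hi=13, mid=13, arr[mid]=49 -> Found target at index 13!

Binary search finds 49 at index 13 after 4 comparisons. The search repeatedly halves the search space by comparing with the middle element.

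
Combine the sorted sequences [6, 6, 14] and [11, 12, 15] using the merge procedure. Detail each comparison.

Merging process:

Compare 6 vs 11: take 6 from left. Merged: [6]
Compare 6 vs 11: take 6 from left. Merged: [6, 6]
Compare 14 vs 11: take 11 from right. Merged: [6, 6, 11]
Compare 14 vs 12: take 12 from right. Merged: [6, 6, 11, 12]
Compare 14 vs 15: take 14 from left. Merged: [6, 6, 11, 12, 14]
Append remaining from right: [15]. Merged: [6, 6, 11, 12, 14, 15]

Final merged array: [6, 6, 11, 12, 14, 15]
Total comparisons: 5

The merged array is [6, 6, 11, 12, 14, 15], requiring 5 comparisons. The merge step runs in O(n) time where n is the total number of elements.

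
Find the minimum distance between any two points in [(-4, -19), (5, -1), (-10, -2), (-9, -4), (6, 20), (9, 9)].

Computing all pairwise distances among 6 points:

d((-4, -19), (5, -1)) = 20.1246
d((-4, -19), (-10, -2)) = 18.0278
d((-4, -19), (-9, -4)) = 15.8114
d((-4, -19), (6, 20)) = 40.2616
d((-4, -19), (9, 9)) = 30.8707
d((5, -1), (-10, -2)) = 15.0333
d((5, -1), (-9, -4)) = 14.3178
d((5, -1), (6, 20)) = 21.0238
d((5, -1), (9, 9)) = 10.7703
d((-10, -2), (-9, -4)) = 2.2361 <-- minimum
d((-10, -2), (6, 20)) = 27.2029
d((-10, -2), (9, 9)) = 21.9545
d((-9, -4), (6, 20)) = 28.3019
d((-9, -4), (9, 9)) = 22.2036
d((6, 20), (9, 9)) = 11.4018

Closest pair: (-10, -2) and (-9, -4) with distance 2.2361

The closest pair is (-10, -2) and (-9, -4) with Euclidean distance 2.2361. For 6 points, brute-force pairwise comparison is shown above. For large n, the divide-and-conquer algorithm (sort by x, recurse on halves, check the dividing strip) achieves O(n log n).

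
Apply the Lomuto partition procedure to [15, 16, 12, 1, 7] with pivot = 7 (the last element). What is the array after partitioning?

Lomuto partition with pivot = 7:

Initial array: [15, 16, 12, 1, 7]

arr[0]=15 > 7: no swap
arr[1]=16 > 7: no swap
arr[2]=12 > 7: no swap
arr[3]=1 <= 7: swap with position 0, array becomes [1, 16, 12, 15, 7]

Place pivot at position 1: [1, 7, 12, 15, 16]
Pivot position: 1

After partitioning with pivot 7, the array becomes [1, 7, 12, 15, 16]. The pivot is placed at index 1. All elements to the left of the pivot are <= 7, and all elements to the right are > 7.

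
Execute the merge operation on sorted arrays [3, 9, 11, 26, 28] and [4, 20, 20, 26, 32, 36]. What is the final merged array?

Merging process:

Compare 3 vs 4: take 3 from left. Merged: [3]
Compare 9 vs 4: take 4 from right. Merged: [3, 4]
Compare 9 vs 20: take 9 from left. Merged: [3, 4, 9]
Compare 11 vs 20: take 11 from left. Merged: [3, 4, 9, 11]
Compare 26 vs 20: take 20 from right. Merged: [3, 4, 9, 11, 20]
Compare 26 vs 20: take 20 from right. Merged: [3, 4, 9, 11, 20, 20]
Compare 26 vs 26: take 26 from left. Merged: [3, 4, 9, 11, 20, 20, 26]
Compare 28 vs 26: take 26 from right. Merged: [3, 4, 9, 11, 20, 20, 26, 26]
Compare 28 vs 32: take 28 from left. Merged: [3, 4, 9, 11, 20, 20, 26, 26, 28]
Append remaining from right: [32, 36]. Merged: [3, 4, 9, 11, 20, 20, 26, 26, 28, 32, 36]

Final merged array: [3, 4, 9, 11, 20, 20, 26, 26, 28, 32, 36]
Total comparisons: 9

The merged array is [3, 4, 9, 11, 20, 20, 26, 26, 28, 32, 36], requiring 9 comparisons. The merge step runs in O(n) time where n is the total number of elements.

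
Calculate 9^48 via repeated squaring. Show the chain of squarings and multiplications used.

Computing 9^48 by squaring (build up from 9^1; each line after the first costs one multiplication):

9^1 = 9
9^2 = (9^1)^2 = 9^2 = 81
9^3 = 9 * 9^2 = 9 * 81 = 729
9^6 = (9^3)^2 = 729^2 = 531441
9^12 = (9^6)^2 = 531441^2 = 282429536481
9^24 = (9^12)^2 = 282429536481^2 = 79766443076872509863361
9^48 = (9^24)^2 = 79766443076872509863361^2 = 6362685441135942358474828762538534230890216321

Result: 6362685441135942358474828762538534230890216321
Multiplications needed: 6 (6 lines after 9^1)

9^48 = 6362685441135942358474828762538534230890216321. Using exponentiation by squaring, this requires 6 multiplications. The key idea: if the exponent is even, square the half-power; if odd, multiply by the base once.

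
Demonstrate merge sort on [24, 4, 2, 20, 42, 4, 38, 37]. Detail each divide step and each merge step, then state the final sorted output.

Merge sort trace:

Split: [24, 4, 2, 20, 42, 4, 38, 37] -> [24, 4, 2, 20] and [42, 4, 38, 37]
  Split: [24, 4, 2, 20] -> [24, 4] and [2, 20]
    Split: [24, 4] -> [24] and [4]
    Merge: [24] + [4] -> [4, 24]
    Split: [2, 20] -> [2] and [20]
    Merge: [2] + [20] -> [2, 20]
  Merge: [4, 24] + [2, 20] -> [2, 4, 20, 24]
  Split: [42, 4, 38, 37] -> [42, 4] and [38, 37]
    Split: [42, 4] -> [42] and [4]
    Merge: [42] + [4] -> [4, 42]
    Split: [38, 37] -> [38] and [37]
    Merge: [38] + [37] -> [37, 38]
  Merge: [4, 42] + [37, 38] -> [4, 37, 38, 42]
Merge: [2, 4, 20, 24] + [4, 37, 38, 42] -> [2, 4, 4, 20, 24, 37, 38, 42]

Final sorted array: [2, 4, 4, 20, 24, 37, 38, 42]

The merge sort proceeds by recursively splitting the array and merging sorted halves.
After all merges, the sorted array is [2, 4, 4, 20, 24, 37, 38, 42].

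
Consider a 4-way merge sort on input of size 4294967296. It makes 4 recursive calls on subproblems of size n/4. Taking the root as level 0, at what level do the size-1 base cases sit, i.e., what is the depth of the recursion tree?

For divide and conquer with division factor 4:

Problem sizes at each level:
Level 0: 4294967296
Level 1: 1073741824
Level 2: 268435456
Level 3: 67108864
Level 4: 16777216
Level 5: 4194304
Level 6: 1048576
Level 7: 262144
Level 8: 65536
Level 9: 16384
Level 10: 4096
Level 11: 1024
Level 12: 256
Level 13: 64
Level 14: 16
Level 15: 4
Level 16: 1

The root is level 0 and the size-1 base case is level 16 (the tree spans levels 0 through 16, i.e. 17 levels counting the root), so the depth is the number of divisions: log_4(4294967296) = 16

The recursion tree depth is log_4(4294967296) = 16. At each level, the problem size is divided by 4, so it takes 16 divisions to reduce to a base case of size 1. The algorithm makes 4 recursive calls at each level.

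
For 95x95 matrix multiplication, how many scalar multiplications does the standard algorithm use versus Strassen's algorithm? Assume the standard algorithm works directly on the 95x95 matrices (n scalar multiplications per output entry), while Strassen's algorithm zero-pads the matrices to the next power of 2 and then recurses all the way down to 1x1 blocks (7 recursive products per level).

Matrix multiplication for 95x95 matrices:

Strassen's algorithm requires power-of-2 dimensions. Pad 95x95 to 128x128 (next power of 2).

Standard algorithm: 95^3 = 857375 multiplications
Strassen's algorithm: 7^(log2(128)) = 7^7 = 823543 multiplications
Savings: 857375 - 823543 = 33832 multiplications

Standard: 857375 multiplications (95^3). Strassen: 823543 multiplications (7^7, after padding to 128x128). Strassen reduces 8 recursive multiplications to 7 at each level.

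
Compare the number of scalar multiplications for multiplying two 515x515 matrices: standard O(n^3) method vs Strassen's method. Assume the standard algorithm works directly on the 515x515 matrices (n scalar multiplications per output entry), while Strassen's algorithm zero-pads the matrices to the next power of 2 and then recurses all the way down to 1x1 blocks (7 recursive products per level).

Matrix multiplication for 515x515 matrices:

Strassen's algorithm requires power-of-2 dimensions. Pad 515x515 to 1024x1024 (next power of 2).

Standard algorithm: 515^3 = 136590875 multiplications
Strassen's algorithm: 7^(log2(1024)) = 7^10 = 282475249 multiplications
Difference: 136590875 - 282475249 = -145884374 (Strassen uses MORE here due to padding overhead — for small or just-over-power-of-2 n, padding can outweigh the per-level savings)

Standard: 136590875 multiplications (515^3). Strassen: 282475249 multiplications (7^10, after padding to 1024x1024). Strassen reduces 8 recursive multiplications to 7 at each level.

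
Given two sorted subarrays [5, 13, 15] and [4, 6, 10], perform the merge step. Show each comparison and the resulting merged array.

Merging process:

Compare 5 vs 4: take 4 from right. Merged: [4]
Compare 5 vs 6: take 5 from left. Merged: [4, 5]
Compare 13 vs 6: take 6 from right. Merged: [4, 5, 6]
Compare 13 vs 10: take 10 from right. Merged: [4, 5, 6, 10]
Append remaining from left: [13, 15]. Merged: [4, 5, 6, 10, 13, 15]

Final merged array: [4, 5, 6, 10, 13, 15]
Total comparisons: 4

The merged array is [4, 5, 6, 10, 13, 15], requiring 4 comparisons. The merge step runs in O(n) time where n is the total number of elements.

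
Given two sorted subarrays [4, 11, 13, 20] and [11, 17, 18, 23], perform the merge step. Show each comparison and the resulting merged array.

Merging process:

Compare 4 vs 11: take 4 from left. Merged: [4]
Compare 11 vs 11: take 11 from left. Merged: [4, 11]
Compare 13 vs 11: take 11 from right. Merged: [4, 11, 11]
Compare 13 vs 17: take 13 from left. Merged: [4, 11, 11, 13]
Compare 20 vs 17: take 17 from right. Merged: [4, 11, 11, 13, 17]
Compare 20 vs 18: take 18 from right. Merged: [4, 11, 11, 13, 17, 18]
Compare 20 vs 23: take 20 from left. Merged: [4, 11, 11, 13, 17, 18, 20]
Append remaining from right: [23]. Merged: [4, 11, 11, 13, 17, 18, 20, 23]

Final merged array: [4, 11, 11, 13, 17, 18, 20, 23]
Total comparisons: 7

The merged array is [4, 11, 11, 13, 17, 18, 20, 23], requiring 7 comparisons. The merge step runs in O(n) time where n is the total number of elements.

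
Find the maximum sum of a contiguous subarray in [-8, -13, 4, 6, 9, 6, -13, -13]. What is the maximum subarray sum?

Using Kadane's algorithm on [-8, -13, 4, 6, 9, 6, -13, -13]:

Scanning through the array:
Position 1 (value -13): max_ending_here = -13, max_so_far = -8
Position 2 (value 4): max_ending_here = 4, max_so_far = 4
Position 3 (value 6): max_ending_here = 10, max_so_far = 10
Position 4 (value 9): max_ending_here = 19, max_so_far = 19
Position 5 (value 6): max_ending_here = 25, max_so_far = 25
Position 6 (value -13): max_ending_here = 12, max_so_far = 25
Position 7 (value -13): max_ending_here = -1, max_so_far = 25

Maximum subarray: [4, 6, 9, 6]
Maximum sum: 25

The maximum subarray is [4, 6, 9, 6] with sum 25. This subarray runs from index 2 to index 5.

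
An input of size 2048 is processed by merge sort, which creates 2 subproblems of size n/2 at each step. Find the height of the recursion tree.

For divide and conquer with division factor 2:

Problem sizes at each level:
Level 0: 2048
Level 1: 1024
Level 2: 512
Level 3: 256
Level 4: 128
Level 5: 64
Level 6: 32
Level 7: 16
Level 8: 8
Level 9: 4
Level 10: 2
Level 11: 1

The root is level 0 and the size-1 base case is level 11 (the tree spans levels 0 through 11, i.e. 12 levels counting the root), so the depth is the number of divisions: log_2(2048) = 11

The recursion tree depth is log_2(2048) = 11. At each level, the problem size is divided by 2, so it takes 11 divisions to reduce to a base case of size 1. The algorithm makes 2 recursive calls at each level.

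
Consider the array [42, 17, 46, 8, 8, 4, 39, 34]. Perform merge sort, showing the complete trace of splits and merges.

Merge sort trace:

Split: [42, 17, 46, 8, 8, 4, 39, 34] -> [42, 17, 46, 8] and [8, 4, 39, 34]
  Split: [42, 17, 46, 8] -> [42, 17] and [46, 8]
    Split: [42, 17] -> [42] and [17]
    Merge: [42] + [17] -> [17, 42]
    Split: [46, 8] -> [46] and [8]
    Merge: [46] + [8] -> [8, 46]
  Merge: [17, 42] + [8, 46] -> [8, 17, 42, 46]
  Split: [8, 4, 39, 34] -> [8, 4] and [39, 34]
    Split: [8, 4] -> [8] and [4]
    Merge: [8] + [4] -> [4, 8]
    Split: [39, 34] -> [39] and [34]
    Merge: [39] + [34] -> [34, 39]
  Merge: [4, 8] + [34, 39] -> [4, 8, 34, 39]
Merge: [8, 17, 42, 46] + [4, 8, 34, 39] -> [4, 8, 8, 17, 34, 39, 42, 46]

Final sorted array: [4, 8, 8, 17, 34, 39, 42, 46]

The merge sort proceeds by recursively splitting the array and merging sorted halves.
After all merges, the sorted array is [4, 8, 8, 17, 34, 39, 42, 46].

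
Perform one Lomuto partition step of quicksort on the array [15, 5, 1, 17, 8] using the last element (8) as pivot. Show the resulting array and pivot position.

Lomuto partition with pivot = 8:

Initial array: [15, 5, 1, 17, 8]

arr[0]=15 > 8: no swap
arr[1]=5 <= 8: swap with position 0, array becomes [5, 15, 1, 17, 8]
arr[2]=1 <= 8: swap with position 1, array becomes [5, 1, 15, 17, 8]
arr[3]=17 > 8: no swap

Place pivot at position 2: [5, 1, 8, 17, 15]
Pivot position: 2

After partitioning with pivot 8, the array becomes [5, 1, 8, 17, 15]. The pivot is placed at index 2. All elements to the left of the pivot are <= 8, and all elements to the right are > 8.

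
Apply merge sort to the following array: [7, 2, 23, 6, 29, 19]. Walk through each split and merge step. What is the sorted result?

Merge sort trace:

Split: [7, 2, 23, 6, 29, 19] -> [7, 2, 23] and [6, 29, 19]
  Split: [7, 2, 23] -> [7] and [2, 23]
    Split: [2, 23] -> [2] and [23]
    Merge: [2] + [23] -> [2, 23]
  Merge: [7] + [2, 23] -> [2, 7, 23]
  Split: [6, 29, 19] -> [6] and [29, 19]
    Split: [29, 19] -> [29] and [19]
    Merge: [29] + [19] -> [19, 29]
  Merge: [6] + [19, 29] -> [6, 19, 29]
Merge: [2, 7, 23] + [6, 19, 29] -> [2, 6, 7, 19, 23, 29]

Final sorted array: [2, 6, 7, 19, 23, 29]

The merge sort proceeds by recursively splitting the array and merging sorted halves.
After all merges, the sorted array is [2, 6, 7, 19, 23, 29].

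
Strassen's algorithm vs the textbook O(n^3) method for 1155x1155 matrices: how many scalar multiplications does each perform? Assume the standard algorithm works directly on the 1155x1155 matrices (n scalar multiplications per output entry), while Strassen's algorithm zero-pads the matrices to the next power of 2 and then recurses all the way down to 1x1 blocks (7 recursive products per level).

Matrix multiplication for 1155x1155 matrices:

Strassen's algorithm requires power-of-2 dimensions. Pad 1155x1155 to 2048x2048 (next power of 2).

Standard algorithm: 1155^3 = 1540798875 multiplications
Strassen's algorithm: 7^(log2(2048)) = 7^11 = 1977326743 multiplications
Difference: 1540798875 - 1977326743 = -436527868 (Strassen uses MORE here due to padding overhead — for small or just-over-power-of-2 n, padding can outweigh the per-level savings)

Standard: 1540798875 multiplications (1155^3). Strassen: 1977326743 multiplications (7^11, after padding to 2048x2048). Strassen reduces 8 recursive multiplications to 7 at each level.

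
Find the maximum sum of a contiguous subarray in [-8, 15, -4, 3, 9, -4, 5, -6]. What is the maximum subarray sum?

Using Kadane's algorithm on [-8, 15, -4, 3, 9, -4, 5, -6]:

Scanning through the array:
Position 1 (value 15): max_ending_here = 15, max_so_far = 15
Position 2 (value -4): max_ending_here = 11, max_so_far = 15
Position 3 (value 3): max_ending_here = 14, max_so_far = 15
Position 4 (value 9): max_ending_here = 23, max_so_far = 23
Position 5 (value -4): max_ending_here = 19, max_so_far = 23
Position 6 (value 5): max_ending_here = 24, max_so_far = 24
Position 7 (value -6): max_ending_here = 18, max_so_far = 24

Maximum subarray: [15, -4, 3, 9, -4, 5]
Maximum sum: 24

The maximum subarray is [15, -4, 3, 9, -4, 5] with sum 24. This subarray runs from index 1 to index 6.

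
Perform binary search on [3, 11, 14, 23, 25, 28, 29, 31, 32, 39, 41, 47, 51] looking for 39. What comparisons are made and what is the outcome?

Binary search for 39 in [3, 11, 14, 23, 25, 28, 29, 31, 32, 39, 41, 47, 51]:

lo=0, hi=12, mid=6, arr[mid]=29 -> 29 < 39, search right half
lo=7, hi=12, mid=9, arr[mid]=39 -> Found target at index 9!

Binary search finds 39 at index 9 after 2 comparisons. The search repeatedly halves the search space by comparing with the middle element.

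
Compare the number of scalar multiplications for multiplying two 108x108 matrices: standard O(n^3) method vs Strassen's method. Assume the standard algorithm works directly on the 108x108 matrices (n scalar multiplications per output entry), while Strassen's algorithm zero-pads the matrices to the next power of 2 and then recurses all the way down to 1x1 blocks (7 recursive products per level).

Matrix multiplication for 108x108 matrices:

Strassen's algorithm requires power-of-2 dimensions. Pad 108x108 to 128x128 (next power of 2).

Standard algorithm: 108^3 = 1259712 multiplications
Strassen's algorithm: 7^(log2(128)) = 7^7 = 823543 multiplications
Savings: 1259712 - 823543 = 436169 multiplications

Standard: 1259712 multiplications (108^3). Strassen: 823543 multiplications (7^7, after padding to 128x128). Strassen reduces 8 recursive multiplications to 7 at each level.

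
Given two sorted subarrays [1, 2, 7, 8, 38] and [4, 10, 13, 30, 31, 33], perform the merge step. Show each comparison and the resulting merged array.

Merging process:

Compare 1 vs 4: take 1 from left. Merged: [1]
Compare 2 vs 4: take 2 from left. Merged: [1, 2]
Compare 7 vs 4: take 4 from right. Merged: [1, 2, 4]
Compare 7 vs 10: take 7 from left. Merged: [1, 2, 4, 7]
Compare 8 vs 10: take 8 from left. Merged: [1, 2, 4, 7, 8]
Compare 38 vs 10: take 10 from right. Merged: [1, 2, 4, 7, 8, 10]
Compare 38 vs 13: take 13 from right. Merged: [1, 2, 4, 7, 8, 10, 13]
Compare 38 vs 30: take 30 from right. Merged: [1, 2, 4, 7, 8, 10, 13, 30]
Compare 38 vs 31: take 31 from right. Merged: [1, 2, 4, 7, 8, 10, 13, 30, 31]
Compare 38 vs 33: take 33 from right. Merged: [1, 2, 4, 7, 8, 10, 13, 30, 31, 33]
Append remaining from left: [38]. Merged: [1, 2, 4, 7, 8, 10, 13, 30, 31, 33, 38]

Final merged array: [1, 2, 4, 7, 8, 10, 13, 30, 31, 33, 38]
Total comparisons: 10

The merged array is [1, 2, 4, 7, 8, 10, 13, 30, 31, 33, 38], requiring 10 comparisons. The merge step runs in O(n) time where n is the total number of elements.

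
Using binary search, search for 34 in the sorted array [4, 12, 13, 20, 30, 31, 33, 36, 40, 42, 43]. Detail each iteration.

Binary search for 34 in [4, 12, 13, 20, 30, 31, 33, 36, 40, 42, 43]:

lo=0, hi=10, mid=5, arr[mid]=31 -> 31 < 34, search right half
lo=6, hi=10, mid=8, arr[mid]=40 -> 40 > 34, search left half
lo=6, hi=7, mid=6, arr[mid]=33 -> 33 < 34, search right half
lo=7, hi=7, mid=7, arr[mid]=36 -> 36 > 34, search left half
lo=7 > hi=6, target 34 not found

Binary search determines that 34 is not in the array after 4 comparisons. The search space was exhausted without finding the target.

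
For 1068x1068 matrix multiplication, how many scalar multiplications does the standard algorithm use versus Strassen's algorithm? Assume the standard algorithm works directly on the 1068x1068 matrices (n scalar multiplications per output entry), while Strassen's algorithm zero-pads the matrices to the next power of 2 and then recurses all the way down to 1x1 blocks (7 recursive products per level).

Matrix multiplication for 1068x1068 matrices:

Strassen's algorithm requires power-of-2 dimensions. Pad 1068x1068 to 2048x2048 (next power of 2).

Standard algorithm: 1068^3 = 1218186432 multiplications
Strassen's algorithm: 7^(log2(2048)) = 7^11 = 1977326743 multiplications
Difference: 1218186432 - 1977326743 = -759140311 (Strassen uses MORE here due to padding overhead — for small or just-over-power-of-2 n, padding can outweigh the per-level savings)

Standard: 1218186432 multiplications (1068^3). Strassen: 1977326743 multiplications (7^11, after padding to 2048x2048). Strassen reduces 8 recursive multiplications to 7 at each level.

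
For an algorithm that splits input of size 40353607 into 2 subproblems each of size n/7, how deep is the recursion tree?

For divide and conquer with division factor 7:

Problem sizes at each level:
Level 0: 40353607
Level 1: 5764801
Level 2: 823543
Level 3: 117649
Level 4: 16807
Level 5: 2401
Level 6: 343
Level 7: 49
Level 8: 7
Level 9: 1

The root is level 0 and the size-1 base case is level 9 (the tree spans levels 0 through 9, i.e. 10 levels counting the root), so the depth is the number of divisions: log_7(40353607) = 9

The recursion tree depth is log_7(40353607) = 9. At each level, the problem size is divided by 7, so it takes 9 divisions to reduce to a base case of size 1. The algorithm makes 2 recursive calls at each level.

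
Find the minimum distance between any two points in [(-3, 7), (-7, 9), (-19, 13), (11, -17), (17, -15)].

Computing all pairwise distances among 5 points:

d((-3, 7), (-7, 9)) = 4.4721 <-- minimum
d((-3, 7), (-19, 13)) = 17.088
d((-3, 7), (11, -17)) = 27.7849
d((-3, 7), (17, -15)) = 29.7321
d((-7, 9), (-19, 13)) = 12.6491
d((-7, 9), (11, -17)) = 31.6228
d((-7, 9), (17, -15)) = 33.9411
d((-19, 13), (11, -17)) = 42.4264
d((-19, 13), (17, -15)) = 45.607
d((11, -17), (17, -15)) = 6.3246

Closest pair: (-3, 7) and (-7, 9) with distance 4.4721

The closest pair is (-3, 7) and (-7, 9) with Euclidean distance 4.4721. For 5 points, brute-force pairwise comparison is shown above. For large n, the divide-and-conquer algorithm (sort by x, recurse on halves, check the dividing strip) achieves O(n log n).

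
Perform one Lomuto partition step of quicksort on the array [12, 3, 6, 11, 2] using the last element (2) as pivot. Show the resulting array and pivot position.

Lomuto partition with pivot = 2:

Initial array: [12, 3, 6, 11, 2]

arr[0]=12 > 2: no swap
arr[1]=3 > 2: no swap
arr[2]=6 > 2: no swap
arr[3]=11 > 2: no swap

Place pivot at position 0: [2, 3, 6, 11, 12]
Pivot position: 0

After partitioning with pivot 2, the array becomes [2, 3, 6, 11, 12]. The pivot is placed at index 0. All elements to the left of the pivot are <= 2, and all elements to the right are > 2.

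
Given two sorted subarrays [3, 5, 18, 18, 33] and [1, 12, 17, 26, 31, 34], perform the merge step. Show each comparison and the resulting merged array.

Merging process:

Compare 3 vs 1: take 1 from right. Merged: [1]
Compare 3 vs 12: take 3 from left. Merged: [1, 3]
Compare 5 vs 12: take 5 from left. Merged: [1, 3, 5]
Compare 18 vs 12: take 12 from right. Merged: [1, 3, 5, 12]
Compare 18 vs 17: take 17 from right. Merged: [1, 3, 5, 12, 17]
Compare 18 vs 26: take 18 from left. Merged: [1, 3, 5, 12, 17, 18]
Compare 18 vs 26: take 18 from left. Merged: [1, 3, 5, 12, 17, 18, 18]
Compare 33 vs 26: take 26 from right. Merged: [1, 3, 5, 12, 17, 18, 18, 26]
Compare 33 vs 31: take 31 from right. Merged: [1, 3, 5, 12, 17, 18, 18, 26, 31]
Compare 33 vs 34: take 33 from left. Merged: [1, 3, 5, 12, 17, 18, 18, 26, 31, 33]
Append remaining from right: [34]. Merged: [1, 3, 5, 12, 17, 18, 18, 26, 31, 33, 34]

Final merged array: [1, 3, 5, 12, 17, 18, 18, 26, 31, 33, 34]
Total comparisons: 10

The merged array is [1, 3, 5, 12, 17, 18, 18, 26, 31, 33, 34], requiring 10 comparisons. The merge step runs in O(n) time where n is the total number of elements.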